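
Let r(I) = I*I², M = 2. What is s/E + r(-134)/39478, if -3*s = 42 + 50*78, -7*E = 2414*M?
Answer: -2813387867/47649946 ≈ -59.043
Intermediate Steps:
E = -4828/7 (E = -2414*2/7 = -⅐*4828 = -4828/7 ≈ -689.71)
r(I) = I³
s = -1314 (s = -(42 + 50*78)/3 = -(42 + 3900)/3 = -⅓*3942 = -1314)
s/E + r(-134)/39478 = -1314/(-4828/7) + (-134)³/39478 = -1314*(-7/4828) - 2406104*1/39478 = 4599/2414 - 1203052/19739 = -2813387867/47649946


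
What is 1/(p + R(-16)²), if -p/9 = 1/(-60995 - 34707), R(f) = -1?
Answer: 95702/95711 ≈ 0.99991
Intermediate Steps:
p = 9/95702 (p = -9/(-60995 - 34707) = -9/(-95702) = -9*(-1/95702) = 9/95702 ≈ 9.4042e-5)
1/(p + R(-16)²) = 1/(9/95702 + (-1)²) = 1/(9/95702 + 1) = 1/(95711/95702) = 95702/95711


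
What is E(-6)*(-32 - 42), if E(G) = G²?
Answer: -2664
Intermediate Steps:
E(-6)*(-32 - 42) = (-6)²*(-32 - 42) = 36*(-74) = -2664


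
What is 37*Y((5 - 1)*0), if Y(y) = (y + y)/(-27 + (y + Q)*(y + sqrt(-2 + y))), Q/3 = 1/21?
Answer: 0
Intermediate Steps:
Q = 1/7 (Q = 3/21 = 3*(1/21) = 1/7 ≈ 0.14286)
Y(y) = 2*y/(-27 + (1/7 + y)*(y + sqrt(-2 + y))) (Y(y) = (y + y)/(-27 + (y + 1/7)*(y + sqrt(-2 + y))) = (2*y)/(-27 + (1/7 + y)*(y + sqrt(-2 + y))) = 2*y/(-27 + (1/7 + y)*(y + sqrt(-2 + y))))
37*Y((5 - 1)*0) = 37*(14*((5 - 1)*0)/(-189 + (5 - 1)*0 + sqrt(-2 + (5 - 1)*0) + 7*((5 - 1)*0)**2 + 7*((5 - 1)*0)*sqrt(-2 + (5 - 1)*0))) = 37*(14*(4*0)/(-189 + 4*0 + sqrt(-2 + 4*0) + 7*(4*0)**2 + 7*(4*0)*sqrt(-2 + 4*0))) = 37*(14*0/(-189 + 0 + sqrt(-2 + 0) + 7*0**2 + 7*0*sqrt(-2 + 0))) = 37*(14*0/(-189 + 0 + sqrt(-2) + 7*0 + 7*0*sqrt(-2))) = 37*(14*0/(-189 + 0 + I*sqrt(2) + 0 + 7*0*(I*sqrt(2)))) = 37*(14*0/(-189 + 0 + I*sqrt(2) + 0 + 0)) = 37*(14*0/(-189 + I*sqrt(2))) = 37*0 = 0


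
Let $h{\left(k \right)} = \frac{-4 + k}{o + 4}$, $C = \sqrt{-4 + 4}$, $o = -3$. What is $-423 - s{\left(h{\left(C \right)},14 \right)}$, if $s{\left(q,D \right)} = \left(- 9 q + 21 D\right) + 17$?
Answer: $-770$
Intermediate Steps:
$C = 0$ ($C = \sqrt{0} = 0$)
$h{\left(k \right)} = -4 + k$ ($h{\left(k \right)} = \frac{-4 + k}{-3 + 4} = \frac{-4 + k}{1} = \left(-4 + k\right) 1 = -4 + k$)
$s{\left(q,D \right)} = 17 - 9 q + 21 D$
$-423 - s{\left(h{\left(C \right)},14 \right)} = -423 - \left(17 - 9 \left(-4 + 0\right) + 21 \cdot 14\right) = -423 - \left(17 - -36 + 294\right) = -423 - \left(17 + 36 + 294\right) = -423 - 347 = -770$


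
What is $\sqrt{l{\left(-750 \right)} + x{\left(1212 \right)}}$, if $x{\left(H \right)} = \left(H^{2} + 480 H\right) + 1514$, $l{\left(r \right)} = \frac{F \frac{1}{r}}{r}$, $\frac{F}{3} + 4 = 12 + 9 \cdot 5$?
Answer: $\frac{\sqrt{1154372625159}}{750} \approx 1432.6$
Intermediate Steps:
$F = 159$ ($F = -12 + 3 \left(12 + 9 \cdot 5\right) = -12 + 3 \left(12 + 45\right) = -12 + 3 \cdot 57 = -12 + 171 = 159$)
$l{\left(r \right)} = \frac{159}{r^{2}}$ ($l{\left(r \right)} = \frac{159 \frac{1}{r}}{r} = \frac{159}{r^{2}}$)
$x{\left(H \right)} = 1514 + H^{2} + 480 H$
$\sqrt{l{\left(-750 \right)} + x{\left(1212 \right)}} = \sqrt{\frac{159}{562500} + \left(1514 + 1212^{2} + 480 \cdot 1212\right)} = \sqrt{159 \cdot \frac{1}{562500} + \left(1514 + 1468944 + 581760\right)} = \sqrt{\frac{53}{187500} + 2052218} = \sqrt{\frac{384790875053}{187500}} = \frac{\sqrt{1154372625159}}{750}$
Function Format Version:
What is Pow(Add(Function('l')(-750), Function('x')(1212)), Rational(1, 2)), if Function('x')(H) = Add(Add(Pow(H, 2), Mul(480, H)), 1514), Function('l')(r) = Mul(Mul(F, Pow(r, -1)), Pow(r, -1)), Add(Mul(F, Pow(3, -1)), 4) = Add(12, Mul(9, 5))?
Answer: Mul(Rational(1, 750), Pow(1154372625159, Rational(1, 2))) ≈ 1432.6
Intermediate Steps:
F = 159 (F = Add(-12, Mul(3, Add(12, Mul(9, 5)))) = Add(-12, Mul(3, Add(12, 45))) = Add(-12, Mul(3, 57)) = Add(-12, 171) = 159)
Function('l')(r) = Mul(159, Pow(r, -2)) (Function('l')(r) = Mul(Mul(159, Pow(r, -1)), Pow(r, -1)) = Mul(159, Pow(r, -2)))
Function('x')(H) = Add(1514, Pow(H, 2), Mul(480, H))
Pow(Add(Function('l')(-750), Function('x')(1212)), Rational(1, 2)) = Pow(Add(Mul(159, Pow(-750, -2)), Add(1514, Pow(1212, 2), Mul(480, 1212))), Rational(1, 2)) = Pow(Add(Mul(159, Rational(1, 562500)), Add(1514, 1468944, 581760)), Rational(1, 2)) = Pow(Add(Rational(53, 187500), 2052218), Rational(1, 2)) = Pow(Rational(384790875053, 187500), Rational(1, 2)) = Mul(Rational(1, 750), Pow(1154372625159, Rational(1, 2)))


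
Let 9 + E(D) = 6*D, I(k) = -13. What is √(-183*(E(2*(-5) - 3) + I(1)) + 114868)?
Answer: 4*√8323 ≈ 364.92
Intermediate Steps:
E(D) = -9 + 6*D
√(-183*(E(2*(-5) - 3) + I(1)) + 114868) = √(-183*((-9 + 6*(2*(-5) - 3)) - 13) + 114868) = √(-183*((-9 + 6*(-10 - 3)) - 13) + 114868) = √(-183*((-9 + 6*(-13)) - 13) + 114868) = √(-183*((-9 - 78) - 13) + 114868) = √(-183*(-87 - 13) + 114868) = √(-183*(-100) + 114868) = √(18300 + 114868) = √133168 = 4*√8323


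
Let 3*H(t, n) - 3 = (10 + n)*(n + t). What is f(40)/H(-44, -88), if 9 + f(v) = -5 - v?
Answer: -54/3433 ≈ -0.015730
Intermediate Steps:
f(v) = -14 - v (f(v) = -9 + (-5 - v) = -14 - v)
H(t, n) = 1 + (10 + n)*(n + t)/3 (H(t, n) = 1 + ((10 + n)*(n + t))/3 = 1 + (10 + n)*(n + t)/3)
f(40)/H(-44, -88) = (-14 - 1*40)/(1 + (1/3)*(-88)**2 + (10/3)*(-88) + (10/3)*(-44) + (1/3)*(-88)*(-44)) = (-14 - 40)/(1 + (1/3)*7744 - 880/3 - 440/3 + 3872/3) = -54/(1 + 7744/3 - 880/3 - 440/3 + 3872/3) = -54/3433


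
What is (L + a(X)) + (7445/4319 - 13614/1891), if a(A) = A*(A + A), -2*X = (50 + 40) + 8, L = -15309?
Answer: -85857795474/8167229 ≈ -10512.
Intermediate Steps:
X = -49 (X = -((50 + 40) + 8)/2 = -(90 + 8)/2 = -½*98 = -49)
a(A) = 2*A² (a(A) = A*(2*A) = 2*A²)
(L + a(X)) + (7445/4319 - 13614/1891) = (-15309 + 2*(-49)²) + (7445/4319 - 13614/1891) = (-15309 + 2*2401) + (7445*(1/4319) - 13614*1/1891) = (-15309 + 4802) + (7445/4319 - 13614/1891) = -10507 - 44720371/8167229 = -85857795474/8167229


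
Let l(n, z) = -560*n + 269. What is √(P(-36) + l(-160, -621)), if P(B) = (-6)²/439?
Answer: √17319659353/439 ≈ 299.78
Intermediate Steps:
l(n, z) = 269 - 560*n
P(B) = 36/439 (P(B) = 36*(1/439) = 36/439)
√(P(-36) + l(-160, -621)) = √(36/439 + (269 - 560*(-160))) = √(36/439 + (269 + 89600)) = √(36/439 + 89869) = √(39452527/439) = √17319659353/439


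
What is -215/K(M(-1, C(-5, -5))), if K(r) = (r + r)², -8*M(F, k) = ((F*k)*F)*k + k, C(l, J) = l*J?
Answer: -172/21125 ≈ -0.0081420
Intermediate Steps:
C(l, J) = J*l
M(F, k) = -k/8 - F²*k²/8 (M(F, k) = -(((F*k)*F)*k + k)/8 = -((k*F²)*k + k)/8 = -(F²*k² + k)/8 = -(k + F²*k²)/8 = -k/8 - F²*k²/8)
K(r) = 4*r² (K(r) = (2*r)² = 4*r²)
-215/K(M(-1, C(-5, -5))) = -215*16/(625*(1 - 5*(-5)*(-1)²)²) = -215*16/(625*(1 + 25*1)²) = -215*16/(625*(1 + 25)²) = -215/(4*(-⅛*25*26)²) = -215/(4*(-325/4)²) = -215/(4*(105625/16)) = -215/105625/4 = -215*4/105625 = -172/21125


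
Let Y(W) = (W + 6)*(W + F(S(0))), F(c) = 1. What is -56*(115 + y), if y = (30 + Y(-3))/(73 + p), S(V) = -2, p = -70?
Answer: -6888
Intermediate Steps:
Y(W) = (1 + W)*(6 + W) (Y(W) = (W + 6)*(W + 1) = (6 + W)*(1 + W) = (1 + W)*(6 + W))
y = 8 (y = (30 + (6 + (-3)² + 7*(-3)))/(73 - 70) = (30 + (6 + 9 - 21))/3 = (30 - 6)*(⅓) = 24*(⅓) = 8)
-56*(115 + y) = -56*(115 + 8) = -56*123 = -6888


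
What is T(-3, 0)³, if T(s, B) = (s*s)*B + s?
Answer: -27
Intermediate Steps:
T(s, B) = s + B*s² (T(s, B) = s²*B + s = B*s² + s = s + B*s²)
T(-3, 0)³ = (-3*(1 + 0*(-3)))³ = (-3*(1 + 0))³ = (-3*1)³ = (-3)³ = -27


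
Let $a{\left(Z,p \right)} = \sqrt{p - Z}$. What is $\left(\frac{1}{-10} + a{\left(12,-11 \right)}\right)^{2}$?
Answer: $\frac{\left(1 - 10 i \sqrt{23}\right)^{2}}{100} \approx -22.99 - 0.95917 i$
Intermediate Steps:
$\left(\frac{1}{-10} + a{\left(12,-11 \right)}\right)^{2} = \left(\frac{1}{-10} + \sqrt{-11 - 12}\right)^{2} = \left(- \frac{1}{10} + \sqrt{-11 - 12}\right)^{2} = \left(- \frac{1}{10} + \sqrt{-23}\right)^{2} = \left(- \frac{1}{10} + i \sqrt{23}\right)^{2}$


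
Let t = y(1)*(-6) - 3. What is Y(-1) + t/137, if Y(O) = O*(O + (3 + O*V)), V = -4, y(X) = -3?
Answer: -807/137 ≈ -5.8905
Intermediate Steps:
t = 15 (t = -3*(-6) - 3 = 18 - 3 = 15)
Y(O) = O*(3 - 3*O) (Y(O) = O*(O + (3 + O*(-4))) = O*(O + (3 - 4*O)) = O*(3 - 3*O))
Y(-1) + t/137 = 3*(-1)*(1 - 1*(-1)) + 15/137 = 3*(-1)*(1 + 1) + 15*(1/137) = 3*(-1)*2 + 15/137 = -6 + 15/137 = -807/137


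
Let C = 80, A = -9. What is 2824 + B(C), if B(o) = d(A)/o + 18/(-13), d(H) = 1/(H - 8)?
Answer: 49903827/17680 ≈ 2822.6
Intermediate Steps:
d(H) = 1/(-8 + H)
B(o) = -18/13 - 1/(17*o) (B(o) = 1/((-8 - 9)*o) + 18/(-13) = 1/((-17)*o) + 18*(-1/13) = -1/(17*o) - 18/13 = -18/13 - 1/(17*o))
2824 + B(C) = 2824 + (1/221)*(-13 - 306*80)/80 = 2824 + (1/221)*(1/80)*(-13 - 24480) = 2824 + (1/221)*(1/80)*(-24493) = 2824 - 24493/17680 = 49903827/17680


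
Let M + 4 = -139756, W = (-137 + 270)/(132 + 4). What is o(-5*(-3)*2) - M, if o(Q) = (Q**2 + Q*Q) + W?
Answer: 19252293/136 ≈ 1.4156e+5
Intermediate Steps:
W = 133/136 ≈ 0.97794
o(Q) = 133/136 + 2*Q**2 (o(Q) = (Q**2 + Q*Q) + 133/136 = (Q**2 + Q**2) + 133/136 = 2*Q**2 + 133/136 = 133/136 + 2*Q**2)
M = -139760 (M = -4 - 139756 = -139760)
o(-5*(-3)*2) - M = (133/136 + 2*(-5*(-3)*2)**2) - 1*(-139760) = (133/136 + 2*(15*2)**2) + 139760 = (133/136 + 2*30**2) + 139760 = (133/136 + 2*900) + 139760 = (133/136 + 1800) + 139760 = 244933/136 + 139760 = 19252293/136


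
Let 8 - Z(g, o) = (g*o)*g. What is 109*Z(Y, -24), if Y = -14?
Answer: 513608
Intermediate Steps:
Z(g, o) = 8 - o*g**2 (Z(g, o) = 8 - g*o*g = 8 - o*g**2)
109*Z(Y, -24) = 109*(8 - 1*(-24)*(-14)**2) = 109*(8 - 1*(-24)*196) = 109*(8 + 4704) = 109*4712 = 513608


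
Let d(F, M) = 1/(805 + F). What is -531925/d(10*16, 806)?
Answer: -513307625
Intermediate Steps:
-531925/d(10*16, 806) = -531925/(1/(805 + 10*16)) = -531925/(1/(805 + 160)) = -531925/(1/965) = -531925/1/965 = -531925*965 = -513307625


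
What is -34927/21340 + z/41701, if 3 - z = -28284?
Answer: -77531477/80899940 ≈ -0.95836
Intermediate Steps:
z = 28287 (z = 3 - 1*(-28284) = 3 + 28284 = 28287)
-34927/21340 + z/41701 = -34927/21340 + 28287/41701 = -77531477/80899940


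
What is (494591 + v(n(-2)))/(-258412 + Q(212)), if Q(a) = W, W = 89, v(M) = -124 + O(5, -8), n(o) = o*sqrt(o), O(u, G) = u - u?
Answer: -494467/258323 ≈ -1.9141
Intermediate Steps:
O(u, G) = 0
n(o) = o**(3/2)
v(M) = -124 (v(M) = -124 + 0 = -124)
Q(a) = 89
(494591 + v(n(-2)))/(-258412 + Q(212)) = (494591 - 124)/(-258412 + 89) = 494467/(-258323) = 494467*(-1/258323) = -494467/258323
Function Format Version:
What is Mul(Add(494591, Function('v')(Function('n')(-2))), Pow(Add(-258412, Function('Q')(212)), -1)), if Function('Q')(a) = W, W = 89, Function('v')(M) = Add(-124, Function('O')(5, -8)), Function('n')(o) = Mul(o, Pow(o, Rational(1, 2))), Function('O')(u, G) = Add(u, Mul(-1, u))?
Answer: Rational(-494467, 258323) ≈ -1.9141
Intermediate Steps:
Function('O')(u, G) = 0
Function('n')(o) = Pow(o, Rational(3, 2))
Function('v')(M) = -124 (Function('v')(M) = Add(-124, 0) = -124)
Function('Q')(a) = 89
Mul(Add(494591, Function('v')(Function('n')(-2))), Pow(Add(-258412, Function('Q')(212)), -1)) = Mul(Add(494591, -124), Pow(Add(-258412, 89), -1)) = Mul(494467, Pow(-258323, -1)) = Mul(494467, Rational(-1, 258323)) = Rational(-494467, 258323)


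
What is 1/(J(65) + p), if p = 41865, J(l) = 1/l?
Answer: 65/2721226 ≈ 2.3886e-5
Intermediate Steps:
1/(J(65) + p) = 1/(1/65 + 41865) = 1/(2721226/65) = 65/2721226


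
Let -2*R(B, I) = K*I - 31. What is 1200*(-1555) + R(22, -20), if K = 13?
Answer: -3731709/2 ≈ -1.8659e+6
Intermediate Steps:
R(B, I) = 31/2 - 13*I/2 (R(B, I) = -(13*I - 31)/2 = -(-31 + 13*I)/2 = 31/2 - 13*I/2)
1200*(-1555) + R(22, -20) = 1200*(-1555) + (31/2 - 13/2*(-20)) = -1866000 + (31/2 + 130) = -1866000 + 291/2 = -3731709/2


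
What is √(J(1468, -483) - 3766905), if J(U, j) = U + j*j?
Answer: 2*I*√883037 ≈ 1879.4*I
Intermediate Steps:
J(U, j) = U + j²
√(J(1468, -483) - 3766905) = √((1468 + (-483)²) - 3766905) = √((1468 + 233289) - 3766905) = √(234757 - 3766905) = √(-3532148) = 2*I*√883037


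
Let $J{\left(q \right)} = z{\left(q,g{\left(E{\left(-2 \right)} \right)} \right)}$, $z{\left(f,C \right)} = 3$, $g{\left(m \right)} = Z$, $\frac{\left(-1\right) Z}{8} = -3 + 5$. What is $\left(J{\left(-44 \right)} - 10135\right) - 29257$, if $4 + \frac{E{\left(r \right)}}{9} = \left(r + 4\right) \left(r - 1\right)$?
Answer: $-39389$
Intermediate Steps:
$Z = -16$ ($Z = - 8 \left(-3 + 5\right) = \left(-8\right) 2 = -16$)
$E{\left(r \right)} = -36 + 9 \left(-1 + r\right) \left(4 + r\right)$ ($E{\left(r \right)} = -36 + 9 \left(r + 4\right) \left(r - 1\right) = -36 + 9 \left(4 + r\right) \left(-1 + r\right) = -36 + 9 \left(-1 + r\right) \left(4 + r\right)$)
$g{\left(m \right)} = -16$
$J{\left(q \right)} = 3$
$\left(J{\left(-44 \right)} - 10135\right) - 29257 = \left(3 - 10135\right) - 29257 = -10132 - 29257 = -39389$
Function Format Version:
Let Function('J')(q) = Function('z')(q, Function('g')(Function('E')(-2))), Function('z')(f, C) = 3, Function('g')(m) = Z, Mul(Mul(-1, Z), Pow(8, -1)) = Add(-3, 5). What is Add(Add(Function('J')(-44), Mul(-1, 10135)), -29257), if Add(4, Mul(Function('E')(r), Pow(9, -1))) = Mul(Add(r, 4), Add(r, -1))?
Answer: -39389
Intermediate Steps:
Z = -16 (Z = Mul(-8, Add(-3, 5)) = Mul(-8, 2) = -16)
Function('E')(r) = Add(-36, Mul(9, Add(-1, r), Add(4, r))) (Function('E')(r) = Add(-36, Mul(9, Mul(Add(r, 4), Add(r, -1)))) = Add(-36, Mul(9, Mul(Add(4, r), Add(-1, r)))) = Add(-36, Mul(9, Mul(Add(-1, r), Add(4, r)))) = Add(-36, Mul(9, Add(-1, r), Add(4, r))))
Function('g')(m) = -16
Function('J')(q) = 3
Add(Add(Function('J')(-44), Mul(-1, 10135)), -29257) = Add(Add(3, Mul(-1, 10135)), -29257) = Add(Add(3, -10135), -29257) = Add(-10132, -29257) = -39389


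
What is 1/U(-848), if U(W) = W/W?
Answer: 1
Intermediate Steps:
U(W) = 1
1/U(-848) = 1/1 = 1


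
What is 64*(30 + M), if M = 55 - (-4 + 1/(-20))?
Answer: 28496/5 ≈ 5699.2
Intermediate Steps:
M = 1181/20 (M = 55 - (-4 - 1/20) = 55 - 1*(-81/20) = 55 + 81/20 = 1181/20 ≈ 59.050)
64*(30 + M) = 64*(30 + 1181/20) = 64*(1781/20) = 28496/5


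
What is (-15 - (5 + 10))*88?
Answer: -2640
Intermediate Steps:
(-15 - (5 + 10))*88 = (-15 - 1*15)*88 = (-15 - 15)*88 = -30*88 = -2640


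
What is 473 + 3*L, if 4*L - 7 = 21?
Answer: 494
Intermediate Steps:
L = 7 (L = 7/4 + (¼)*21 = 7/4 + 21/4 = 7)
473 + 3*L = 473 + 3*7 = 473 + 21 = 494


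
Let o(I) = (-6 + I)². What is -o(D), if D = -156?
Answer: -26244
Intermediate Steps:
-o(D) = -(-6 - 156)² = -1*(-162)² = -1*26244 = -26244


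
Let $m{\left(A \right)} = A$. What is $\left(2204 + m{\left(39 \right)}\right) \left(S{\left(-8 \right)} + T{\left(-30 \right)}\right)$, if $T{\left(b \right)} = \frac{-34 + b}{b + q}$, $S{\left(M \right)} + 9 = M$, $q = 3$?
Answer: $- \frac{885985}{27} \approx -32814.0$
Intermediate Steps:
$S{\left(M \right)} = -9 + M$
$T{\left(b \right)} = \frac{-34 + b}{3 + b}$ ($T{\left(b \right)} = \frac{-34 + b}{b + 3} = \frac{-34 + b}{3 + b}$)
$\left(2204 + m{\left(39 \right)}\right) \left(S{\left(-8 \right)} + T{\left(-30 \right)}\right) = \left(2204 + 39\right) \left(\left(-9 - 8\right) + \frac{-34 - 30}{3 - 30}\right) = 2243 \left(-17 + \frac{1}{-27} \left(-64\right)\right) = 2243 \left(-17 - - \frac{64}{27}\right) = 2243 \left(-17 + \frac{64}{27}\right) = 2243 \left(- \frac{395}{27}\right) = - \frac{885985}{27}$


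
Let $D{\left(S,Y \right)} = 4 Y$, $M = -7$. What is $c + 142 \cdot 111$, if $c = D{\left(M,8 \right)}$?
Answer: $15794$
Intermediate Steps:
$c = 32$ ($c = 4 \cdot 8 = 32$)
$c + 142 \cdot 111 = 32 + 142 \cdot 111 = 32 + 15762 = 15794$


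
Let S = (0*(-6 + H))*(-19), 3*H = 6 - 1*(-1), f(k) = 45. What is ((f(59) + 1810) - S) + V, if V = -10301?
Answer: -8446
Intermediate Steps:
H = 7/3 (H = (6 - 1*(-1))/3 = (6 + 1)/3 = (⅓)*7 = 7/3 ≈ 2.3333)
S = 0 (S = (0*(-6 + 7/3))*(-19) = (0*(-11/3))*(-19) = 0*(-19) = 0)
((f(59) + 1810) - S) + V = ((45 + 1810) - 1*0) - 10301 = (1855 + 0) - 10301 = 1855 - 10301 = -8446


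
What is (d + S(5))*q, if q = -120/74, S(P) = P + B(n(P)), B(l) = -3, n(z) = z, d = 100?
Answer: -6120/37 ≈ -165.41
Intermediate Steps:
S(P) = -3 + P (S(P) = P - 3 = -3 + P)
q = -60/37 (q = -120*1/74 = -60/37 ≈ -1.6216)
(d + S(5))*q = (100 + (-3 + 5))*(-60/37) = (100 + 2)*(-60/37) = 102*(-60/37) = -6120/37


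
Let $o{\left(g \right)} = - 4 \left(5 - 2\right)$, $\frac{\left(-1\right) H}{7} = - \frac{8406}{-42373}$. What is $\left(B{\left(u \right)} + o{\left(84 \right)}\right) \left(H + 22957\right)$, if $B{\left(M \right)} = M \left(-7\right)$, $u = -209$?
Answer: $\frac{1411384970669}{42373} \approx 3.3309 \cdot 10^{7}$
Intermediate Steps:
$H = - \frac{58842}{42373}$ ($H = - 7 \left(- \frac{8406}{-42373}\right) = - 7 \left(\left(-8406\right) \left(- \frac{1}{42373}\right)\right) = \left(-7\right) \frac{8406}{42373} = - \frac{58842}{42373} \approx -1.3887$)
$o{\left(g \right)} = -12$ ($o{\left(g \right)} = \left(-4\right) 3 = -12$)
$B{\left(M \right)} = - 7 M$
$\left(B{\left(u \right)} + o{\left(84 \right)}\right) \left(H + 22957\right) = \left(\left(-7\right) \left(-209\right) - 12\right) \left(- \frac{58842}{42373} + 22957\right) = \left(1463 - 12\right) \frac{972698119}{42373} = 1451 \cdot \frac{972698119}{42373} = \frac{1411384970669}{42373}$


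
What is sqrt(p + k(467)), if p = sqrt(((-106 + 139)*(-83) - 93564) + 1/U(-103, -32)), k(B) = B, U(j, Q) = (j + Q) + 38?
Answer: sqrt(4394003 + 388*I*sqrt(56632189))/97 ≈ 22.668 + 6.8449*I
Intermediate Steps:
U(j, Q) = 38 + Q + j (U(j, Q) = (Q + j) + 38 = 38 + Q + j)
p = 4*I*sqrt(56632189)/97 (p = sqrt(((-106 + 139)*(-83) - 93564) + 1/(38 - 32 - 103)) = sqrt((33*(-83) - 93564) + 1/(-97)) = sqrt((-2739 - 93564) - 1/97) = sqrt(-96303 - 1/97) = sqrt(-9341392/97) = 4*I*sqrt(56632189)/97 ≈ 310.33*I)
sqrt(p + k(467)) = sqrt(4*I*sqrt(56632189)/97 + 467) = sqrt(467 + 4*I*sqrt(56632189)/97)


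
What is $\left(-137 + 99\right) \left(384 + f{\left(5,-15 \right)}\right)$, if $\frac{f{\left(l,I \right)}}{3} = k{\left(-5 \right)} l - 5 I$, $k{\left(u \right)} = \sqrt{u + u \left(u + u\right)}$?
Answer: $-23142 - 1710 \sqrt{5} \approx -26966.0$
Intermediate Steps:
$k{\left(u \right)} = \sqrt{u + 2 u^{2}}$ ($k{\left(u \right)} = \sqrt{u + u 2 u} = \sqrt{u + 2 u^{2}}$)
$f{\left(l,I \right)} = - 15 I + 9 l \sqrt{5}$ ($f{\left(l,I \right)} = 3 \left(\sqrt{- 5 \left(1 + 2 \left(-5\right)\right)} l - 5 I\right) = 3 \left(\sqrt{- 5 \left(1 - 10\right)} l - 5 I\right) = 3 \left(\sqrt{\left(-5\right) \left(-9\right)} l - 5 I\right) = 3 \left(\sqrt{45} l - 5 I\right) = 3 \left(3 \sqrt{5} l - 5 I\right) = 3 \left(3 l \sqrt{5} - 5 I\right) = 3 \left(- 5 I + 3 l \sqrt{5}\right) = - 15 I + 9 l \sqrt{5}$)
$\left(-137 + 99\right) \left(384 + f{\left(5,-15 \right)}\right) = \left(-137 + 99\right) \left(384 + \left(\left(-15\right) \left(-15\right) + 9 \cdot 5 \sqrt{5}\right)\right) = - 38 \left(384 + \left(225 + 45 \sqrt{5}\right)\right) = - 38 \left(609 + 45 \sqrt{5}\right) = -23142 - 1710 \sqrt{5}$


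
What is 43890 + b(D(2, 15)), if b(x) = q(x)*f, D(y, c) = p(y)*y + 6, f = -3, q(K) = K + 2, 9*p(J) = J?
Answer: 131594/3 ≈ 43865.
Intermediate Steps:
p(J) = J/9
q(K) = 2 + K
D(y, c) = 6 + y²/9 (D(y, c) = (y/9)*y + 6 = y²/9 + 6 = 6 + y²/9)
b(x) = -6 - 3*x (b(x) = (2 + x)*(-3) = -6 - 3*x)
43890 + b(D(2, 15)) = 43890 + (-6 - 3*(6 + (⅑)*2²)) = 43890 + (-6 - 3*(6 + (⅑)*4)) = 43890 + (-6 - 3*(6 + 4/9)) = 43890 + (-6 - 3*58/9) = 43890 + (-6 - 58/3) = 43890 - 76/3 = 131594/3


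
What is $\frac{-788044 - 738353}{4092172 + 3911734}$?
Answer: $- \frac{1526397}{8003906} \approx -0.19071$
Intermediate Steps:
$\frac{-788044 - 738353}{4092172 + 3911734} = - \frac{1526397}{8003906}$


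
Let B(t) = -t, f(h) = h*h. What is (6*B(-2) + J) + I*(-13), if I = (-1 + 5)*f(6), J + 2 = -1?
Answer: -1863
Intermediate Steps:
J = -3 (J = -2 - 1 = -3)
f(h) = h²
I = 144 (I = (-1 + 5)*6² = 4*36 = 144)
(6*B(-2) + J) + I*(-13) = (6*(-1*(-2)) - 3) + 144*(-13) = (6*2 - 3) - 1872 = (12 - 3) - 1872 = 9 - 1872 = -1863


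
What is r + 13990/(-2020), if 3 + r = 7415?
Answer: 1495825/202 ≈ 7405.1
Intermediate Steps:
r = 7412 (r = -3 + 7415 = 7412)
r + 13990/(-2020) = 7412 + 13990/(-2020) = 7412 + 13990*(-1/2020) = 7412 - 1399/202 = 1495825/202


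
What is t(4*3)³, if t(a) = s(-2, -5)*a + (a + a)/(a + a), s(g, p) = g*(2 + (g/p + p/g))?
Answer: -198155287/125 ≈ -1.5852e+6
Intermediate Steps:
s(g, p) = g*(2 + g/p + p/g)
t(a) = 1 - 49*a/5 (t(a) = (-5 + 2*(-2) + (-2)²/(-5))*a + (a + a)/(a + a) = (-5 - 4 + 4*(-⅕))*a + (2*a)/((2*a)) = (-5 - 4 - ⅘)*a + (2*a)*(1/(2*a)) = -49*a/5 + 1 = 1 - 49*a/5)
t(4*3)³ = (1 - 196*3/5)³ = (1 - 49/5*12)³ = (1 - 588/5)³ = (-583/5)³ = -198155287/125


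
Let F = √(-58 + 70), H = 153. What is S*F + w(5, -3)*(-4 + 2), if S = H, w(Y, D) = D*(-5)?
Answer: -30 + 306*√3 ≈ 500.01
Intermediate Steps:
w(Y, D) = -5*D
F = 2*√3 (F = √12 = 2*√3 ≈ 3.4641)
S = 153
S*F + w(5, -3)*(-4 + 2) = 153*(2*√3) + (-5*(-3))*(-4 + 2) = 306*√3 + 15*(-2) = 306*√3 - 30 = -30 + 306*√3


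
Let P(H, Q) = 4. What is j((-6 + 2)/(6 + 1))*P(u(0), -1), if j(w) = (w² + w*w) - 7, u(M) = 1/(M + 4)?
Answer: -1244/49 ≈ -25.388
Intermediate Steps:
u(M) = 1/(4 + M)
j(w) = -7 + 2*w² (j(w) = (w² + w²) - 7 = 2*w² - 7 = -7 + 2*w²)
j((-6 + 2)/(6 + 1))*P(u(0), -1) = (-7 + 2*((-6 + 2)/(6 + 1))²)*4 = (-7 + 2*(-4/7)²)*4 = (-7 + 2*(16/49))*4 = (-7 + 32/49)*4 = -311/49*4 = -1244/49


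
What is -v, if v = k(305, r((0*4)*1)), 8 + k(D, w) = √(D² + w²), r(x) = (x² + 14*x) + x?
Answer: -297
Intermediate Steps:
r(x) = x² + 15*x
k(D, w) = -8 + √(D² + w²)
v = 297 (v = -8 + √(305² + (((0*4)*1)*(15 + (0*4)*1))²) = -8 + √(93025 + ((0*1)*(15 + 0*1))²) = -8 + √(93025 + (0*(15 + 0))²) = -8 + √(93025 + (0*15)²) = -8 + √(93025 + 0²) = -8 + √(93025 + 0) = -8 + √93025 = -8 + 305 = 297)
-v = -1*297 = -297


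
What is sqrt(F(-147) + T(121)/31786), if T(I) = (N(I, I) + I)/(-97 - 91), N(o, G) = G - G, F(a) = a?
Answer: I*sqrt(1312335447993014)/2987884 ≈ 12.124*I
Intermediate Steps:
N(o, G) = 0
T(I) = -I/188 (T(I) = (0 + I)/(-97 - 91) = I/(-188) = I*(-1/188) = -I/188)
sqrt(F(-147) + T(121)/31786) = sqrt(-147 - 1/188*121/31786) = sqrt(-147 - 121/188*1/31786) = sqrt(-147 - 121/5975768) = sqrt(-878438017/5975768) = I*sqrt(1312335447993014)/2987884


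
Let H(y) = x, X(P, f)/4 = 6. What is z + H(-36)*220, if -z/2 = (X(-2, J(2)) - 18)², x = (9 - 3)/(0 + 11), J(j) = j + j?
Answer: 48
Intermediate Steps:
J(j) = 2*j
X(P, f) = 24 (X(P, f) = 4*6 = 24)
x = 6/11 ≈ 0.54545
H(y) = 6/11
z = -72 (z = -2*(24 - 18)² = -2*6² = -2*36 = -72)
z + H(-36)*220 = -72 + (6/11)*220 = -72 + 120 = 48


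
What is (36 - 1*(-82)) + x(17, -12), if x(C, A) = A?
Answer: 106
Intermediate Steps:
(36 - 1*(-82)) + x(17, -12) = (36 - 1*(-82)) - 12 = (36 + 82) - 12 = 118 - 12 = 106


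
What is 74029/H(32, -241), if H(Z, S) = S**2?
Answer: 74029/58081 ≈ 1.2746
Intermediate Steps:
74029/H(32, -241) = 74029/((-241)**2) = 74029/58081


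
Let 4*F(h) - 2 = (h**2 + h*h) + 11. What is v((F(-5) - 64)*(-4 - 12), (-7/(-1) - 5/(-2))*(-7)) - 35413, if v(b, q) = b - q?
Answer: -69149/2 ≈ -34575.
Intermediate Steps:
F(h) = 13/4 + h**2/2 (F(h) = 1/2 + ((h**2 + h*h) + 11)/4 = 1/2 + ((h**2 + h**2) + 11)/4 = 1/2 + (2*h**2 + 11)/4 = 1/2 + (11 + 2*h**2)/4 = 1/2 + (11/4 + h**2/2) = 13/4 + h**2/2)
v((F(-5) - 64)*(-4 - 12), (-7/(-1) - 5/(-2))*(-7)) - 35413 = (((13/4 + (1/2)*(-5)**2) - 64)*(-4 - 12) - (-7/(-1) - 5/(-2))*(-7)) - 35413 = (((13/4 + (1/2)*25) - 64)*(-16) - (-7*(-1) - 5*(-1/2))*(-7)) - 35413 = (((13/4 + 25/2) - 64)*(-16) - (7 + 5/2)*(-7)) - 35413 = ((63/4 - 64)*(-16) - 19*(-7)/2) - 35413 = (-193/4*(-16) - 1*(-133/2)) - 35413 = (772 + 133/2) - 35413 = 1677/2 - 35413 = -69149/2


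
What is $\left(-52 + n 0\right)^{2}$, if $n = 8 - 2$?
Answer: $2704$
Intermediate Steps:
$n = 6$ ($n = 8 - 2 = 6$)
$\left(-52 + n 0\right)^{2} = \left(-52 + 6 \cdot 0\right)^{2} = \left(-52 + 0\right)^{2} = \left(-52\right)^{2} = 2704$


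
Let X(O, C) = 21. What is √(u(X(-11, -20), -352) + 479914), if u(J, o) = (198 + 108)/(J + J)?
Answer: √23516143/7 ≈ 692.76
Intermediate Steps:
u(J, o) = 153/J (u(J, o) = 306/((2*J)) = 306*(1/(2*J)) = 153/J)
√(u(X(-11, -20), -352) + 479914) = √(153/21 + 479914) = √(153*(1/21) + 479914) = √(51/7 + 479914) = √(3359449/7) = √23516143/7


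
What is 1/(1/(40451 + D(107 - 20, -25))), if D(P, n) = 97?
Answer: 40548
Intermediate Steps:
1/(1/(40451 + D(107 - 20, -25))) = 1/(1/(40451 + 97)) = 1/(1/40548) = 40548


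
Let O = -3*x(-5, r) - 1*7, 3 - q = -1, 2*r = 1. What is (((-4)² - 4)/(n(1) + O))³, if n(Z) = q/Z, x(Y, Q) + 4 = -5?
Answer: ⅛ ≈ 0.12500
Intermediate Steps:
r = ½ (r = (½)*1 = ½ ≈ 0.50000)
q = 4 (q = 3 - 1*(-1) = 3 + 1 = 4)
x(Y, Q) = -9 (x(Y, Q) = -4 - 5 = -9)
n(Z) = 4/Z
O = 20 (O = -3*(-9) - 1*7 = 27 - 7 = 20)
(((-4)² - 4)/(n(1) + O))³ = (((-4)² - 4)/(4/1 + 20))³ = ((16 - 4)/(4*1 + 20))³ = (12/(4 + 20))³ = (12/24)³ = (12*(1/24))³ = (½)³ = ⅛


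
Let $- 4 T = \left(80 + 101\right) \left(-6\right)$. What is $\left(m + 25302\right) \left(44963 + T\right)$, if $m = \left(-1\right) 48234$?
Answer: $-1037317554$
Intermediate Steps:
$m = -48234$
$T = \frac{543}{2}$ ($T = - \frac{\left(80 + 101\right) \left(-6\right)}{4} = - \frac{181 \left(-6\right)}{4} = \left(- \frac{1}{4}\right) \left(-1086\right) = \frac{543}{2} \approx 271.5$)
$\left(m + 25302\right) \left(44963 + T\right) = \left(-48234 + 25302\right) \left(44963 + \frac{543}{2}\right) = \left(-22932\right) \frac{90469}{2} = -1037317554$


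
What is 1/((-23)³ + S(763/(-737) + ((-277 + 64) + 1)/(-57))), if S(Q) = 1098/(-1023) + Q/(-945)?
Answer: -1230653655/14974687393258 ≈ -8.2182e-5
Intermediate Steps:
S(Q) = -366/341 - Q/945 (S(Q) = 1098*(-1/1023) + Q*(-1/945) = -366/341 - Q/945)
1/((-23)³ + S(763/(-737) + ((-277 + 64) + 1)/(-57))) = 1/((-23)³ + (-366/341 - (763/(-737) + ((-277 + 64) + 1)/(-57))/945)) = 1/(-12167 + (-366/341 - (763*(-1/737) + (-213 + 1)*(-1/57))/945)) = 1/(-12167 + (-366/341 - (-763/737 - 212*(-1/57))/945)) = 1/(-12167 + (-366/341 - (-763/737 + 212/57)/945)) = 1/(-12167 + (-366/341 - 1/945*112753/42009)) = 1/(-12167 + (-366/341 - 112753/39698505)) = 1/(-12167 - 1324372873/1230653655) = 1/(-14974687393258/1230653655) = -1230653655/14974687393258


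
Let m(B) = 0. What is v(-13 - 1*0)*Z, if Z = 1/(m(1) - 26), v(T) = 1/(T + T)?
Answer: 1/676 ≈ 0.0014793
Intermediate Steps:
v(T) = 1/(2*T)
Z = -1/26 (Z = 1/(0 - 26) = 1/(-26) = -1/26 ≈ -0.038462)
v(-13 - 1*0)*Z = (1/(2*(-13 - 1*0)))*(-1/26) = (1/(2*(-13 + 0)))*(-1/26) = ((½)/(-13))*(-1/26) = ((½)*(-1/13))*(-1/26) = -1/26*(-1/26) = 1/676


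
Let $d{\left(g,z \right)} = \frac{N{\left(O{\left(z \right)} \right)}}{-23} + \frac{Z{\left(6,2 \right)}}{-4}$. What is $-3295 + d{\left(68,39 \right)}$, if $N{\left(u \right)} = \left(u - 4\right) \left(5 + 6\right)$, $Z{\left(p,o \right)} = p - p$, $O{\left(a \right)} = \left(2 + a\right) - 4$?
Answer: $- \frac{76148}{23} \approx -3310.8$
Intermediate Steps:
$O{\left(a \right)} = -2 + a$
$Z{\left(p,o \right)} = 0$
$N{\left(u \right)} = -44 + 11 u$ ($N{\left(u \right)} = \left(-4 + u\right) 11 = -44 + 11 u$)
$d{\left(g,z \right)} = \frac{66}{23} - \frac{11 z}{23}$ ($d{\left(g,z \right)} = \frac{-44 + 11 \left(-2 + z\right)}{-23} + \frac{0}{-4} = \left(-44 + \left(-22 + 11 z\right)\right) \left(- \frac{1}{23}\right) + 0 \left(- \frac{1}{4}\right) = \left(-66 + 11 z\right) \left(- \frac{1}{23}\right) + 0 = \left(\frac{66}{23} - \frac{11 z}{23}\right) + 0 = \frac{66}{23} - \frac{11 z}{23}$)
$-3295 + d{\left(68,39 \right)} = -3295 + \left(\frac{66}{23} - \frac{429}{23}\right) = -3295 - \frac{363}{23} = - \frac{76148}{23}$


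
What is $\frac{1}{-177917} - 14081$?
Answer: $- \frac{2505249278}{177917} \approx -14081.0$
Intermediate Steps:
$\frac{1}{-177917} - 14081 = - \frac{1}{177917} - 14081 = - \frac{2505249278}{177917}$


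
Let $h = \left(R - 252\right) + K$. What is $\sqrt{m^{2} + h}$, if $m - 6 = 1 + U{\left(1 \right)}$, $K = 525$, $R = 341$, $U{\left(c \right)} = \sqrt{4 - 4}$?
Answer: $\sqrt{663} \approx 25.749$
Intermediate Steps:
$U{\left(c \right)} = 0$ ($U{\left(c \right)} = \sqrt{0} = 0$)
$m = 7$ ($m = 6 + \left(1 + 0\right) = 6 + 1 = 7$)
$h = 614$ ($h = \left(341 - 252\right) + 525 = 89 + 525 = 614$)
$\sqrt{m^{2} + h} = \sqrt{7^{2} + 614} = \sqrt{49 + 614} = \sqrt{663}$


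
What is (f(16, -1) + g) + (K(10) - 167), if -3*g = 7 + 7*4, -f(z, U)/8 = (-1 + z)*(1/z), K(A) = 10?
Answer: -1057/6 ≈ -176.17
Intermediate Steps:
f(z, U) = -8*(-1 + z)/z (f(z, U) = -8*(-1 + z)*1/z = -8*(-1 + z)/z)
g = -35/3 (g = -(7 + 7*4)/3 = -(7 + 28)/3 = -1/3*35 = -35/3 ≈ -11.667)
(f(16, -1) + g) + (K(10) - 167) = ((-8 + 8/16) - 35/3) + (10 - 167) = ((-8 + 8*(1/16)) - 35/3) - 157 = ((-8 + 1/2) - 35/3) - 157 = (-15/2 - 35/3) - 157 = -115/6 - 157 = -1057/6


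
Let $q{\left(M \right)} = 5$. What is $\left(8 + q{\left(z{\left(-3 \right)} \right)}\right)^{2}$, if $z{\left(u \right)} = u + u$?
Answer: $169$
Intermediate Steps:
$z{\left(u \right)} = 2 u$
$\left(8 + q{\left(z{\left(-3 \right)} \right)}\right)^{2} = \left(8 + 5\right)^{2} = 13^{2} = 169$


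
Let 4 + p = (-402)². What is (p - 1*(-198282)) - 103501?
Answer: 256381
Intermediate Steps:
p = 161600 (p = -4 + (-402)² = -4 + 161604 = 161600)
(p - 1*(-198282)) - 103501 = (161600 - 1*(-198282)) - 103501 = (161600 + 198282) - 103501 = 359882 - 103501 = 256381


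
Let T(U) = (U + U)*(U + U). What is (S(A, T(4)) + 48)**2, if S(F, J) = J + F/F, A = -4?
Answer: 12769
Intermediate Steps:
T(U) = 4*U**2 (T(U) = (2*U)*(2*U) = 4*U**2)
S(F, J) = 1 + J (S(F, J) = J + 1 = 1 + J)
(S(A, T(4)) + 48)**2 = ((1 + 4*4**2) + 48)**2 = ((1 + 4*16) + 48)**2 = ((1 + 64) + 48)**2 = (65 + 48)**2 = 113**2 = 12769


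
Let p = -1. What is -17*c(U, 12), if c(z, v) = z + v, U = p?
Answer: -187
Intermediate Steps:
U = -1
c(z, v) = v + z
-17*c(U, 12) = -17*(12 - 1) = -17*11 = -187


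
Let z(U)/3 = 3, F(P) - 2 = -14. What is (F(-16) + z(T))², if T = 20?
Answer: 9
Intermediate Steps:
F(P) = -12 (F(P) = 2 - 14 = -12)
z(U) = 9 (z(U) = 3*3 = 9)
(F(-16) + z(T))² = (-12 + 9)² = (-3)² = 9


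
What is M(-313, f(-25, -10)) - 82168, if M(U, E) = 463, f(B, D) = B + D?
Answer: -81705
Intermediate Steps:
M(-313, f(-25, -10)) - 82168 = 463 - 82168 = -81705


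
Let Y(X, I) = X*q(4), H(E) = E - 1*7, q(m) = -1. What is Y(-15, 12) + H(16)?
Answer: 24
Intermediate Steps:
H(E) = -7 + E (H(E) = E - 7 = -7 + E)
Y(X, I) = -X (Y(X, I) = X*(-1) = -X)
Y(-15, 12) + H(16) = -1*(-15) + (-7 + 16) = 15 + 9 = 24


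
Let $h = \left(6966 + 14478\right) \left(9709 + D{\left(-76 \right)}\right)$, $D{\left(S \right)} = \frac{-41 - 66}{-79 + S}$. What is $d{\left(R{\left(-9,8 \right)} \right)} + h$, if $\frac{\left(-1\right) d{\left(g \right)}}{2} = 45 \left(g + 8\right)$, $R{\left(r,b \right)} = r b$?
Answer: $\frac{32274155688}{155} \approx 2.0822 \cdot 10^{8}$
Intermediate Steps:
$R{\left(r,b \right)} = b r$
$D{\left(S \right)} = - \frac{107}{-79 + S}$
$d{\left(g \right)} = -720 - 90 g$ ($d{\left(g \right)} = - 2 \cdot 45 \left(g + 8\right) = - 2 \cdot 45 \left(8 + g\right) = - 2 \left(360 + 45 g\right) = -720 - 90 g$)
$h = \frac{32273262888}{155}$ ($h = \left(6966 + 14478\right) \left(9709 - \frac{107}{-79 - 76}\right) = 21444 \left(9709 - \frac{107}{-155}\right) = 21444 \left(9709 - - \frac{107}{155}\right) = 21444 \left(9709 + \frac{107}{155}\right) = 21444 \cdot \frac{1505002}{155} = \frac{32273262888}{155} \approx 2.0821 \cdot 10^{8}$)
$d{\left(R{\left(-9,8 \right)} \right)} + h = \left(-720 - 90 \cdot 8 \left(-9\right)\right) + \frac{32273262888}{155} = \left(-720 - -6480\right) + \frac{32273262888}{155} = \left(-720 + 6480\right) + \frac{32273262888}{155} = 5760 + \frac{32273262888}{155} = \frac{32274155688}{155}$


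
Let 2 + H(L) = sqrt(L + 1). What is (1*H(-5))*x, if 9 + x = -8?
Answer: 34 - 34*I ≈ 34.0 - 34.0*I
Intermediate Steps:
x = -17 (x = -9 - 8 = -17)
H(L) = -2 + sqrt(1 + L) (H(L) = -2 + sqrt(L + 1) = -2 + sqrt(1 + L))
(1*H(-5))*x = (1*(-2 + sqrt(1 - 5)))*(-17) = (1*(-2 + sqrt(-4)))*(-17) = (1*(-2 + 2*I))*(-17) = (-2 + 2*I)*(-17) = 34 - 34*I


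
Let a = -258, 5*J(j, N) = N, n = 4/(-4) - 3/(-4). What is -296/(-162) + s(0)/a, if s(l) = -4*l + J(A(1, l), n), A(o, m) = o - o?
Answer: 254587/139320 ≈ 1.8274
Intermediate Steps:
A(o, m) = 0
n = -¼ (n = 4*(-¼) - 3*(-¼) = -1 + ¾ = -¼ ≈ -0.25000)
J(j, N) = N/5
s(l) = -1/20 - 4*l (s(l) = -4*l + (⅕)*(-¼) = -4*l - 1/20 = -1/20 - 4*l)
-296/(-162) + s(0)/a = -296/(-162) + (-1/20 - 4*0)/(-258) = -296*(-1/162) + (-1/20 + 0)*(-1/258) = 148/81 - 1/20*(-1/258) = 148/81 + 1/5160 = 254587/139320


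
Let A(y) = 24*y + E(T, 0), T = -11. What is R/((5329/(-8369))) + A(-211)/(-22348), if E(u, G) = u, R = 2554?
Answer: -477648627573/119092492 ≈ -4010.7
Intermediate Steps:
A(y) = -11 + 24*y (A(y) = 24*y - 11 = -11 + 24*y)
R/((5329/(-8369))) + A(-211)/(-22348) = 2554/((5329/(-8369))) + (-11 + 24*(-211))/(-22348) = 2554/((5329*(-1/8369))) + (-11 - 5064)*(-1/22348) = 2554/(-5329/8369) - 5075*(-1/22348) = 2554*(-8369/5329) + 5075/22348 = -21374426/5329 + 5075/22348 = -477648627573/119092492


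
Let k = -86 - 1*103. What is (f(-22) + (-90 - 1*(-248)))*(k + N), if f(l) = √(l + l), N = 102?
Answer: -13746 - 174*I*√11 ≈ -13746.0 - 577.09*I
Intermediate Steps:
f(l) = √2*√l (f(l) = √(2*l) = √2*√l)
k = -189 (k = -86 - 103 = -189)
(f(-22) + (-90 - 1*(-248)))*(k + N) = (√2*√(-22) + (-90 - 1*(-248)))*(-189 + 102) = (√2*(I*√22) + (-90 + 248))*(-87) = (2*I*√11 + 158)*(-87) = (158 + 2*I*√11)*(-87) = -13746 - 174*I*√11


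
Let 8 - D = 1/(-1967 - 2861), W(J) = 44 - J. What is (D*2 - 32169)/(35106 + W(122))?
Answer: -8624149/9395288 ≈ -0.91792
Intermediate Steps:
D = 38625/4828 (D = 8 - 1/(-1967 - 2861) = 8 - 1/(-4828) = 8 - 1*(-1/4828) = 8 + 1/4828 = 38625/4828 ≈ 8.0002)
(D*2 - 32169)/(35106 + W(122)) = ((38625/4828)*2 - 32169)/(35106 + (44 - 1*122)) = (38625/2414 - 32169)/(35106 + (44 - 122)) = -77617341/(2414*(35106 - 78)) = -77617341/2414/35028 = -77617341/2414*1/35028 = -8624149/9395288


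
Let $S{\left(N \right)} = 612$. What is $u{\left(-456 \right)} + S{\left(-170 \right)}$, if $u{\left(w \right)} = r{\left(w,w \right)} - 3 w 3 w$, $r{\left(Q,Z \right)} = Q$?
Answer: $-1871268$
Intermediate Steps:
$u{\left(w \right)} = w - 9 w^{2}$ ($u{\left(w \right)} = w - 3 w 3 w = w - 3 \cdot 3 w w = w - 3 \cdot 3 w^{2} = w - 9 w^{2}$)
$u{\left(-456 \right)} + S{\left(-170 \right)} = - 456 \left(1 - -4104\right) + 612 = - 456 \left(1 + 4104\right) + 612 = \left(-456\right) 4105 + 612 = -1871880 + 612 = -1871268$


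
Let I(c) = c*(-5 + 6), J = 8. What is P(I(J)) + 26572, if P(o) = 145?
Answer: 26717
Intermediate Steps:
I(c) = c (I(c) = c*1 = c)
P(I(J)) + 26572 = 145 + 26572 = 26717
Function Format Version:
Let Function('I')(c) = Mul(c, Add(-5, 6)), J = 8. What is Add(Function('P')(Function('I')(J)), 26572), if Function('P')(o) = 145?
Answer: 26717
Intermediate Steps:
Function('I')(c) = c (Function('I')(c) = Mul(c, 1) = c)
Add(Function('P')(Function('I')(J)), 26572) = Add(145, 26572) = 26717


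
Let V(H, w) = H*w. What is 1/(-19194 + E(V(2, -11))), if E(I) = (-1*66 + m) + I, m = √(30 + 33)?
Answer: -19282/371795461 - 3*√7/371795461 ≈ -5.1883e-5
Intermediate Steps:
m = 3*√7 (m = √63 = 3*√7 ≈ 7.9373)
E(I) = -66 + I + 3*√7 (E(I) = (-1*66 + 3*√7) + I = (-66 + 3*√7) + I = -66 + I + 3*√7)
1/(-19194 + E(V(2, -11))) = 1/(-19194 + (-66 + 2*(-11) + 3*√7)) = 1/(-19194 + (-66 - 22 + 3*√7)) = 1/(-19194 + (-88 + 3*√7)) = 1/(-19282 + 3*√7)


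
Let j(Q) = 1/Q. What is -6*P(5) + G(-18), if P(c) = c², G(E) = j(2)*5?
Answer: -295/2 ≈ -147.50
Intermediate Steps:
G(E) = 5/2
-6*P(5) + G(-18) = -6*5² + 5/2 = -6*25 + 5/2 = -150 + 5/2 = -295/2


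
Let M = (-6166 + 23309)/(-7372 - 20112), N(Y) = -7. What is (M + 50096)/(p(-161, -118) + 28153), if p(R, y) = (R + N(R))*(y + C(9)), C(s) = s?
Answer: 1376821321/1277044060 ≈ 1.0781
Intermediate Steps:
M = -17143/27484 (M = 17143/(-27484) = 17143*(-1/27484) = -17143/27484 ≈ -0.62374)
p(R, y) = (-7 + R)*(9 + y) (p(R, y) = (R - 7)*(y + 9) = (-7 + R)*(9 + y))
(M + 50096)/(p(-161, -118) + 28153) = (-17143/27484 + 50096)/((-63 - 7*(-118) + 9*(-161) - 161*(-118)) + 28153) = 1376821321/(27484*((-63 + 826 - 1449 + 18998) + 28153)) = 1376821321/(27484*(18312 + 28153)) = (1376821321/27484)/46465 = (1376821321/27484)*(1/46465) = 1376821321/1277044060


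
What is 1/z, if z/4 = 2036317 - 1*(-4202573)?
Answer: 1/24955560 ≈ 4.0071e-8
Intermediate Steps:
z = 24955560 (z = 4*(2036317 - 1*(-4202573)) = 4*(2036317 + 4202573) = 4*6238890 = 24955560)
1/z = 1/24955560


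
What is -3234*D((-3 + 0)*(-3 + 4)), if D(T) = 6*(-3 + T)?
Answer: 116424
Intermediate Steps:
D(T) = -18 + 6*T
-3234*D((-3 + 0)*(-3 + 4)) = -3234*(-18 + 6*((-3 + 0)*(-3 + 4))) = -3234*(-18 + 6*(-3*1)) = -3234*(-18 + 6*(-3)) = -3234*(-18 - 18) = -3234*(-36) = 116424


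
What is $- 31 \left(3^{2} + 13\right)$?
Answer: $-682$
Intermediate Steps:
$- 31 \left(3^{2} + 13\right) = - 31 \left(9 + 13\right) = \left(-31\right) 22 = -682$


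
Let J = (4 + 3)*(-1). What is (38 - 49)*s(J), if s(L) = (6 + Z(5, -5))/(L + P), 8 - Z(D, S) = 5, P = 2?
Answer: 99/5 ≈ 19.800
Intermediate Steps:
Z(D, S) = 3 (Z(D, S) = 8 - 1*5 = 8 - 5 = 3)
J = -7 (J = 7*(-1) = -7)
s(L) = 9/(2 + L) (s(L) = (6 + 3)/(L + 2) = 9/(2 + L))
(38 - 49)*s(J) = (38 - 49)*(9/(2 - 7)) = -99/(-5) = -99*(-1)/5 = -11*(-9/5) = 99/5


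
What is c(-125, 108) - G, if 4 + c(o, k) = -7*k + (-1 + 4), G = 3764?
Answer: -4521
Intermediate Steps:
c(o, k) = -1 - 7*k (c(o, k) = -4 + (-7*k + (-1 + 4)) = -4 + (-7*k + 3) = -4 + (3 - 7*k) = -1 - 7*k)
c(-125, 108) - G = (-1 - 7*108) - 1*3764 = (-1 - 756) - 3764 = -757 - 3764 = -4521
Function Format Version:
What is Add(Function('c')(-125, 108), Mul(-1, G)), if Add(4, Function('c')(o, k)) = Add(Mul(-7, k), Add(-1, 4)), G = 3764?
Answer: -4521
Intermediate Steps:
Function('c')(o, k) = Add(-1, Mul(-7, k)) (Function('c')(o, k) = Add(-4, Add(Mul(-7, k), Add(-1, 4))) = Add(-4, Add(Mul(-7, k), 3)) = Add(-4, Add(3, Mul(-7, k))) = Add(-1, Mul(-7, k)))
Add(Function('c')(-125, 108), Mul(-1, G)) = Add(Add(-1, Mul(-7, 108)), Mul(-1, 3764)) = Add(Add(-1, -756), -3764) = Add(-757, -3764) = -4521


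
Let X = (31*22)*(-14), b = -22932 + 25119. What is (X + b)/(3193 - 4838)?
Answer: 7361/1645 ≈ 4.4748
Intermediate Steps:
b = 2187
X = -9548 (X = 682*(-14) = -9548)
(X + b)/(3193 - 4838) = (-9548 + 2187)/(3193 - 4838) = -7361/(-1645) = -7361*(-1/1645) = 7361/1645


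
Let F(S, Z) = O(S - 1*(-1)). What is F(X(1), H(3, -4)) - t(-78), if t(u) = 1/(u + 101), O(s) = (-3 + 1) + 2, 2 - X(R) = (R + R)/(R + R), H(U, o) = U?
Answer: -1/23 ≈ -0.043478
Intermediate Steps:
X(R) = 1 (X(R) = 2 - (R + R)/(R + R) = 2 - 2*R/(2*R) = 2 - 2*R*1/(2*R) = 2 - 1*1 = 2 - 1 = 1)
O(s) = 0 (O(s) = -2 + 2 = 0)
t(u) = 1/(101 + u)
F(S, Z) = 0
F(X(1), H(3, -4)) - t(-78) = 0 - 1/(101 - 78) = 0 - 1/23 = -1/23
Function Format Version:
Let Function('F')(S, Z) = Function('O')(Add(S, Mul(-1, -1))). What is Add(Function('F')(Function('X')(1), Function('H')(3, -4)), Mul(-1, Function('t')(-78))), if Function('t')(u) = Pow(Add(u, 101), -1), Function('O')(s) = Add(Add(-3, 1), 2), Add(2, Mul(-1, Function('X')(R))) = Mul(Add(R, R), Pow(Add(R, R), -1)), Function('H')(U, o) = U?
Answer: Rational(-1, 23) ≈ -0.043478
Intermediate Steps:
Function('X')(R) = 1 (Function('X')(R) = Add(2, Mul(-1, Mul(Add(R, R), Pow(Add(R, R), -1)))) = Add(2, Mul(-1, Mul(Mul(2, R), Pow(Mul(2, R), -1)))) = Add(2, Mul(-1, Mul(Mul(2, R), Mul(Rational(1, 2), Pow(R, -1))))) = Add(2, Mul(-1, 1)) = Add(2, -1) = 1)
Function('O')(s) = 0 (Function('O')(s) = Add(-2, 2) = 0)
Function('t')(u) = Pow(Add(101, u), -1)
Function('F')(S, Z) = 0
Add(Function('F')(Function('X')(1), Function('H')(3, -4)), Mul(-1, Function('t')(-78))) = Add(0, Mul(-1, Pow(Add(101, -78), -1))) = Add(0, Mul(-1, Pow(23, -1))) = Add(0, Mul(-1, Rational(1, 23))) = Add(0, Rational(-1, 23)) = Rational(-1, 23)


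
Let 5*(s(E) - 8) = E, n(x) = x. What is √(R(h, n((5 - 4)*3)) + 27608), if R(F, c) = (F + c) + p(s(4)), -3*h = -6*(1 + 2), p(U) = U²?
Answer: 3*√76929/5 ≈ 166.42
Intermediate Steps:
s(E) = 8 + E/5
h = 6 (h = -(-2)*(1 + 2) = -(-2)*3 = -⅓*(-18) = 6)
R(F, c) = 1936/25 + F + c (R(F, c) = (F + c) + (8 + (⅕)*4)² = (F + c) + (8 + ⅘)² = (F + c) + (44/5)² = (F + c) + 1936/25 = 1936/25 + F + c)
√(R(h, n((5 - 4)*3)) + 27608) = √((1936/25 + 6 + (5 - 4)*3) + 27608) = √((1936/25 + 6 + 1*3) + 27608) = √((1936/25 + 6 + 3) + 27608) = √(2161/25 + 27608) = √(692361/25) = 3*√76929/5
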